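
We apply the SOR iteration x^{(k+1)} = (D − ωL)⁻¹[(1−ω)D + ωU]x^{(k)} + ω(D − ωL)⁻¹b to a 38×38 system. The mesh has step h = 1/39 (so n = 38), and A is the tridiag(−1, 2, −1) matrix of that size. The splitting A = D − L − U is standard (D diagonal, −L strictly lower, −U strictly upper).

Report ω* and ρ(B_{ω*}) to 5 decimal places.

ω* = 1.85105, ρ_SOR = 0.85105

½·tridiag(1,0,1) at n=38: λ_k = cos(kπ/39); max |λ| at k=1 ⇒ ρ_J = cos(π/39) ≈ 0.99676.
√(1−ρ_J²) = |sin(π/39)| = 0.080467
ω* = 2 / (1 + 0.080467) = 2 / 1.080467 ≈ 1.85105.
and ρ(B_{ω*}) = 1.85105 − 1 = 0.85105.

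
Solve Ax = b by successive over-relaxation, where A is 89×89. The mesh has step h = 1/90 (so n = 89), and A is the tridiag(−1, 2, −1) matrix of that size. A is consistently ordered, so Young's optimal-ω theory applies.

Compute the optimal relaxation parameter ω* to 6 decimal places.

½·tridiag(1,0,1) at n=89: λ_k = cos(kπ/90); max |λ| at k=1 ⇒ ρ_J = cos(π/90) ≈ 0.999391.
1 − cos²(π/90) = sin²(π/90) ⇒ √(1−ρ_J²) = sin(π/90) = 0.0348995.
ω* = 2/(1 + 0.0348995) = 2/1.0348995 = 1.932555.
ρ_SOR = ω* − 1 = 1.932555 − 1 = 0.932555.

ω* = 1.932555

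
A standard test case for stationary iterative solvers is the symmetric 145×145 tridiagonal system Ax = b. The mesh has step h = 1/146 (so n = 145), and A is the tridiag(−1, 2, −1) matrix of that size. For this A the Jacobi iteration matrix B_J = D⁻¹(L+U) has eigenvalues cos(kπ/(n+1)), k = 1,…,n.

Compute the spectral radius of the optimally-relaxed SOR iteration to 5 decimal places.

ρ_SOR = 0.95787

B_J for the 145×145 system has eigenvalues cos(kπ/146); ρ_J = cos(π/146) = 0.99977.
1 − cos²(π/146) = sin²(π/146) ⇒ √(1−ρ_J²) = sin(π/146) = 0.021516.
ω* = 2/(1 + 0.021516) = 2/1.021516 = 1.95787.
ρ_SOR = ω* − 1 = 1.95787 − 1 = 0.95787.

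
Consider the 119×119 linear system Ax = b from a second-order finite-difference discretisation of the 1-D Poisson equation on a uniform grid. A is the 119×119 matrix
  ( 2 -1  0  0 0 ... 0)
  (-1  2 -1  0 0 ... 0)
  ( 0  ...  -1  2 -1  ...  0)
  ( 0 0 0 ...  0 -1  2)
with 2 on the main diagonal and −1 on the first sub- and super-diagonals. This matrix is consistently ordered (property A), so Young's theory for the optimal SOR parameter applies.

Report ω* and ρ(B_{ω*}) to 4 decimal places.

spectrum of D⁻¹(L+U) = {cos(kπ/120) : 1≤k≤119}; ρ_J = cos(π/120) = 0.9997.
√(1−ρ_J²) = |sin(π/120)| = 0.02618
Young: ω* = 2/(1+√(1−ρ_J²)) = 2/(1+0.02618) = 2/1.02618 = 1.9490.
At ω = 1.9490 every |λ(B_ω)| = ω−1, so ρ_SOR = 0.9490.

ω* = 1.9490, ρ_SOR = 0.9490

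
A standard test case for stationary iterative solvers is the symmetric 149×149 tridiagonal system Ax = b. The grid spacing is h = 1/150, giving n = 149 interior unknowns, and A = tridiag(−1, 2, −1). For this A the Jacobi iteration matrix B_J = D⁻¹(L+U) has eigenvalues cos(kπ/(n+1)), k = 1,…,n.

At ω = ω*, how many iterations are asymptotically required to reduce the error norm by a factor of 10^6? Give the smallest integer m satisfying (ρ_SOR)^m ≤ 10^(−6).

½·tridiag(1,0,1) at n=149: λ_k = cos(kπ/150); max |λ| at k=1 ⇒ ρ_J = cos(π/150) ≈ 0.9997807.
root = sin(π/150) = 0.0209424  (since 1−cos² = sin²).
ω* = 2/(1+0.0209424) = 1.9589744
ρ_SOR = ω* − 1 ≈ 0.9589744.
6·ln10 = 13.8155; −ln(0.9589744) = 0.0418909; m = ⌈13.8155/0.0418909⌉ = ⌈329.797⌉ = 330.

m = 330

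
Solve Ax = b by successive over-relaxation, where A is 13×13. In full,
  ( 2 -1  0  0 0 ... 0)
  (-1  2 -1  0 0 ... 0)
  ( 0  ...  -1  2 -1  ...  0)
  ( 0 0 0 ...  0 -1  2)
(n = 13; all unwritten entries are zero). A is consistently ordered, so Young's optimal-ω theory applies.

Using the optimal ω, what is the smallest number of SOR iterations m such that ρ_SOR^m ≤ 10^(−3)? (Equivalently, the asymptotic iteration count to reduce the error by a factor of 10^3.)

[ρ_J] n=13: ρ(B_J) = cos(π/(n+1)) = cos(π/14) = 0.9749279.
√(1−ρ_J²) simplifies to sin(π/14) = 0.2225209.
ω* = 2 / (1 + 0.2225209) = 2 / 1.2225209 ≈ 1.6359639.
[ρ_SOR] ω* − 1 = 0.6359639.
Need (0.6359639)^m ≤ 10^(−3): m ≥ 3·ln10/|ln 0.6359639| = 6.90776/0.452613 = 15.262 ⇒ m = 16.

m = 16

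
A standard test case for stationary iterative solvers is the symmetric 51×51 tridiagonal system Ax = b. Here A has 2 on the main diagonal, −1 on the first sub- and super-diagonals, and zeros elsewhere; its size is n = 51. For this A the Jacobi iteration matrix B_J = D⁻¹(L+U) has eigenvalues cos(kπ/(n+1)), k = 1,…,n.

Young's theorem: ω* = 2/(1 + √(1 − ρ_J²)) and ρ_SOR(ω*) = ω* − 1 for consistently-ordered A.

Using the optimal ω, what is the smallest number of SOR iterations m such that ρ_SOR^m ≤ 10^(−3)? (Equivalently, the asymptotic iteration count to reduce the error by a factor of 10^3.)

m = 58

ρ_J = max_k |cos(kπ/52)| = cos(π/52) = 0.9981756
root = sin(π/52) = 0.0603785  (since 1−cos² = sin²).
ω* = 2 / (1 + 0.0603785) = 2 / 1.0603785 ≈ 1.8861190.
and ρ(B_{ω*}) = 1.8861190 − 1 = 0.8861190.
ρ_SOR^m ≤ 10^(−3) ⇔ m ≥ 3·ln10/(−ln 0.8861190) = 6.90776/0.120904 = 57.134; m = ⌈57.134⌉ = 58.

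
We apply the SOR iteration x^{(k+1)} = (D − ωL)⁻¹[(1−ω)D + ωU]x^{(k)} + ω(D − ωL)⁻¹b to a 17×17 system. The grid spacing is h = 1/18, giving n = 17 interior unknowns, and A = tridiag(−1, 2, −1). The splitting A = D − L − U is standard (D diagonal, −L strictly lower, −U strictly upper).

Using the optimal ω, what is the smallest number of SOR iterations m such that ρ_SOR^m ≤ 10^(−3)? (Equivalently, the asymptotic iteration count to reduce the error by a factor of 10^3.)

n=17: λ(B_J) = 1 − λ(A)/2 = cos(kπ/18); k=1 gives ρ_J = 0.9848078.
√(1 − cos²(π/18)) = sin(π/18) ≈ 0.1736482.
[ω*] 2 ÷ (1 + 0.1736482) = 2 ÷ 1.1736482 = 1.7040882.
[ρ_SOR] ω* − 1 = 0.7040882.
3·ln10 = 6.90776; −ln(0.7040882) = 0.350852; m = ⌈6.90776/0.350852⌉ = ⌈19.689⌉ = 20.

m = 20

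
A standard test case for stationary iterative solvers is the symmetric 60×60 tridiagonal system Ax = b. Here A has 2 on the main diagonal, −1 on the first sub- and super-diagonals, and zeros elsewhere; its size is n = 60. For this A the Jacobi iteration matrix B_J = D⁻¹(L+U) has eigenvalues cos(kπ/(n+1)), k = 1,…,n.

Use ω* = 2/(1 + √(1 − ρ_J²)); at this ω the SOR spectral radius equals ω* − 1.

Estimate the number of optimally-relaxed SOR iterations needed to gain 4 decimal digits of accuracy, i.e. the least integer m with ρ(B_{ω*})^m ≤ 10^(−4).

m = 90

½·tridiag(1,0,1) at n=60: λ_k = cos(kπ/61); max |λ| at k=1 ⇒ ρ_J = cos(π/61) ≈ 0.9986741.
√(1−ρ_J²) simplifies to sin(π/61) = 0.0514788.
Then 2/(1+√(1−ρ_J²)) = 2/(1+0.0514788); ω* = 2/1.0514788 = 1.9020830.
and ρ(B_{ω*}) = 1.9020830 − 1 = 0.9020830.
4·ln10 = 9.21034; −ln(0.9020830) = 0.103049; m = ⌈9.21034/0.103049⌉ = ⌈89.378⌉ = 90.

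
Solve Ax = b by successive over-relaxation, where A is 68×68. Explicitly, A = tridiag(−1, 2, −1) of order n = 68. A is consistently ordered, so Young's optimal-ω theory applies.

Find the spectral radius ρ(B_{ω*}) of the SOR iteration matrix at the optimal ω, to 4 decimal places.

ρ_SOR = 0.9129

With n=68, ρ(Jacobi) = cos(π/69) = 0.9990.
1 − cos²(π/69) = sin²(π/69) ⇒ √(1−ρ_J²) = sin(π/69) = 0.04551.
[ω*] 2 ÷ (1 + 0.04551) = 2 ÷ 1.04551 = 1.9129.
ρ_SOR = ω* − 1 ≈ 0.9129.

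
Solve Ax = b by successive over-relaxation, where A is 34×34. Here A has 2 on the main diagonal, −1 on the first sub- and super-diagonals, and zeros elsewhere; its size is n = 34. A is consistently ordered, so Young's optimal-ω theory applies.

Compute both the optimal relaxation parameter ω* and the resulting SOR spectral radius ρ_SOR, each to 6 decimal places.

ω* = 1.835470, ρ_SOR = 0.835470

spectrum of D⁻¹(L+U) = {cos(kπ/35) : 1≤k≤34}; ρ_J = cos(π/35) = 0.995974.
√(1−ρ_J²) simplifies to sin(π/35) = 0.0896393.
ω* = 2/(1+0.0896393) = 1.835470
ρ_SOR = ω* − 1 = 1.835470 − 1 = 0.835470.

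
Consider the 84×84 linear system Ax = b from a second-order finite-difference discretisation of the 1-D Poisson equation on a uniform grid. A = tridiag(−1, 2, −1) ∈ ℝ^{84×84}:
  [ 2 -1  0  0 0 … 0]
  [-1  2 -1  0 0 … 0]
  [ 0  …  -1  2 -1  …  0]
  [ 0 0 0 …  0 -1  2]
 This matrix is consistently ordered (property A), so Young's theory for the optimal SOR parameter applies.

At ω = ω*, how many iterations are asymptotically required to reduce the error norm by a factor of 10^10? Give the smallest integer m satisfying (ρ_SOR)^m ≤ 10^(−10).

n=84: λ(B_J) = 1 − λ(A)/2 = cos(kπ/85); k=1 gives ρ_J = 0.9993171.
√(1−ρ_J²) simplifies to sin(π/85) = 0.0369515.
ω* = 2 / (1 + 0.0369515) = 2 / 1.0369515 ≈ 1.9287305.
At ω = 1.9287305 every |λ(B_ω)| = ω−1, so ρ_SOR = 0.9287305.
Need (0.9287305)^m ≤ 10^(−10): m ≥ 10·ln10/|ln 0.9287305| = 23.0259/0.0739367 = 311.427 ⇒ m = 312.

m = 312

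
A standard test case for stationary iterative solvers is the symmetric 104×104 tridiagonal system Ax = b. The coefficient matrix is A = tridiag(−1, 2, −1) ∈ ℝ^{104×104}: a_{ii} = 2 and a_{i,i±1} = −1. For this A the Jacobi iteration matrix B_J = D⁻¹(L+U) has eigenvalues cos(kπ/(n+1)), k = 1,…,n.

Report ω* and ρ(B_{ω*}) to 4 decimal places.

ω* = 1.9419, ρ_SOR = 0.9419

ρ_J = max_k |cos(kπ/105)| = cos(π/105) = 0.9996
√(1−ρ_J²) simplifies to sin(π/105) = 0.02992.
ω* = 2/(1 + 0.02992) = 2/1.02992 = 1.9419.
[ρ_SOR] ω* − 1 = 0.9419.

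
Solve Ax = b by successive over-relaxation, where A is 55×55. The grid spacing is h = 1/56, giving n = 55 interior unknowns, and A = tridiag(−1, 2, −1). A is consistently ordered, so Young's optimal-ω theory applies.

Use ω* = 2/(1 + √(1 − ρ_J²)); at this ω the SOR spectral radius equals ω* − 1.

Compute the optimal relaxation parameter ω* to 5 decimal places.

ω* = 1.89381

B_J for the 55×55 system has eigenvalues cos(kπ/56); ρ_J = cos(π/56) = 0.99843.
1 − cos²(π/56) = sin²(π/56) ⇒ √(1−ρ_J²) = sin(π/56) = 0.056070.
[ω*] 2 ÷ (1 + 0.056070) = 2 ÷ 1.056070 = 1.89381.
Hence ρ(B_{ω*}) = 1.89381 − 1 = 0.89381.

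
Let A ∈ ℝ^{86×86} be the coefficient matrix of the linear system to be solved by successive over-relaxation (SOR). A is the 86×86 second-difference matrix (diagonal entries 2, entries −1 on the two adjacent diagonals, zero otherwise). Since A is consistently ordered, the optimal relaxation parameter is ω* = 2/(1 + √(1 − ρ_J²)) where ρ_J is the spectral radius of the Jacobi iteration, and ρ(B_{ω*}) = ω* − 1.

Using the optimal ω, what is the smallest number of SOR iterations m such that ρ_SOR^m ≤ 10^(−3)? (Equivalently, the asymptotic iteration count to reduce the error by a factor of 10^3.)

m = 96

ρ_J = max_k |cos(kπ/87)| = cos(π/87) = 0.9993481
√(1 − cos²(π/87)) = sin(π/87) ≈ 0.0361024.
ω* = 2/(1 + 0.0361024) = 2/1.0361024 = 1.9303111.
ρ(B_{ω*}) = ω*−1 = 0.9303111
For 3 digits: m = 3·ln10 / (−ln 0.9303111) = 6.90776/0.0722362 = 95.627; round up → m = 96.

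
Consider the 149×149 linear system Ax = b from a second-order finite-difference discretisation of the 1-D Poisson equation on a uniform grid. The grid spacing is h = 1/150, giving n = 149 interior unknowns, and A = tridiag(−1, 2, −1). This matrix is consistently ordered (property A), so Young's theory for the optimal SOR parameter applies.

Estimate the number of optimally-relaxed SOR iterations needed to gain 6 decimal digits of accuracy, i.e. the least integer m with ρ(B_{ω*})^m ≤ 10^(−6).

B_J for the 149×149 system has eigenvalues cos(kπ/150); ρ_J = cos(π/150) = 0.9997807.
√(1−ρ_J²) = |sin(π/150)| = 0.0209424
Young: ω* = 2/(1+√(1−ρ_J²)) = 2/(1+0.0209424) = 2/1.0209424 = 1.9589744.
[ρ_SOR] ω* − 1 = 0.9589744.
m ≥ 6·ln10 / (−ln 0.9589744) = 329.797; smallest integer m = 330.

m = 330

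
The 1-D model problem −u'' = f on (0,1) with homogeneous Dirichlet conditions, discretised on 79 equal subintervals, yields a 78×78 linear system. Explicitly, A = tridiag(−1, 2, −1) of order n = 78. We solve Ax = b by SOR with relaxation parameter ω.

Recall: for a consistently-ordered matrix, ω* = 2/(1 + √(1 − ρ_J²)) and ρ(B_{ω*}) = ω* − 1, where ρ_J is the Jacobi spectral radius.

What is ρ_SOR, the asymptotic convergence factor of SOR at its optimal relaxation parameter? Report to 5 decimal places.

With n=78, ρ(Jacobi) = cos(π/79) = 0.99921.
√(1−ρ_J²) simplifies to sin(π/79) = 0.039757.
[ω*] 2 ÷ (1 + 0.039757) = 2 ÷ 1.039757 = 1.92353.
ρ(B_{ω*}) = ω*−1 = 0.92353

ρ_SOR = 0.92353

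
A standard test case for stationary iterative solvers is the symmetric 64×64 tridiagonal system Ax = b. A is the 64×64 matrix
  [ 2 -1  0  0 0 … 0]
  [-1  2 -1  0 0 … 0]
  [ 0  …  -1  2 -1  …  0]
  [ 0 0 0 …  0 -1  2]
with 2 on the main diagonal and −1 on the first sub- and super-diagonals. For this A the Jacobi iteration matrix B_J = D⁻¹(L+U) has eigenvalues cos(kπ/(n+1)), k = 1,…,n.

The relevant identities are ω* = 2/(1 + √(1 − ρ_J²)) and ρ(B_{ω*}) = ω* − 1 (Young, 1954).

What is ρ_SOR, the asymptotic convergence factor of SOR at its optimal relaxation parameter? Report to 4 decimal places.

½·tridiag(1,0,1) at n=64: λ_k = cos(kπ/65); max |λ| at k=1 ⇒ ρ_J = cos(π/65) ≈ 0.9988.
1 − cos²(π/65) = sin²(π/65) ⇒ √(1−ρ_J²) = sin(π/65) = 0.04831.
ω* = 2 / (1 + 0.04831) = 2 / 1.04831 ≈ 1.9078.
ρ(B_{ω*}) = ω*−1 = 0.9078

ρ_SOR = 0.9078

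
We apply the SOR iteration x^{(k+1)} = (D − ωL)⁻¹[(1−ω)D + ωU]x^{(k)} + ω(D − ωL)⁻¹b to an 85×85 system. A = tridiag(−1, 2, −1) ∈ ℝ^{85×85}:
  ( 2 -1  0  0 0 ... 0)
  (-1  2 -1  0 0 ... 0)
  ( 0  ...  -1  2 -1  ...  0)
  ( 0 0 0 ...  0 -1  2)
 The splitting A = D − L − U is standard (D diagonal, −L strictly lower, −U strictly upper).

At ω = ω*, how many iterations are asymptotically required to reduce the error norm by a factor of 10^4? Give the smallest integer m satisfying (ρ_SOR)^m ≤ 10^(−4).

m = 127

With n=85, ρ(Jacobi) = cos(π/86) = 0.9993328.
root = sin(π/86) = 0.0365220  (since 1−cos² = sin²).
So ω* = 2/1.0365220 = 1.9295297 (Young).
ρ_SOR = ω* − 1 ≈ 0.9295297.
(0.9295297)^m ≤ 10^{−4}  ⇒  m·ln(0.9295297) ≤ −4·ln10  ⇒  m ≥ 126.037  ⇒  m = 127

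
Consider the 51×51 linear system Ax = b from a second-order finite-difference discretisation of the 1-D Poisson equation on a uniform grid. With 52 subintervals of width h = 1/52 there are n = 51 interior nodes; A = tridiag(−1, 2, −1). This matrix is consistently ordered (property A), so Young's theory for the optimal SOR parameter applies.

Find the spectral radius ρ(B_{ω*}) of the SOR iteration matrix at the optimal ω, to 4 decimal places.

ρ_J = max_k |cos(kπ/52)| = cos(π/52) = 0.9982
√(1 − cos²(π/52)) = sin(π/52) ≈ 0.06038.
ω* = 2/(1+0.06038) = 1.8861
ρ(B_{ω*}) = ω*−1 = 0.8861

ρ_SOR = 0.8861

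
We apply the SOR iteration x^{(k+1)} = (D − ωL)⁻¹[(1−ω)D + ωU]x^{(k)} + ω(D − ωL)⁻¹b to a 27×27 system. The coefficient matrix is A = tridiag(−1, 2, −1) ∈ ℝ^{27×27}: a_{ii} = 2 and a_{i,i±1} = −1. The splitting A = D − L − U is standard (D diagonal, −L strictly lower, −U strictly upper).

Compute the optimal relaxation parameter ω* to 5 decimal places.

ω* = 1.79862

With n=27, ρ(Jacobi) = cos(π/28) = 0.99371.
1 − cos²(π/28) = sin²(π/28) ⇒ √(1−ρ_J²) = sin(π/28) = 0.111964.
Then 2/(1+√(1−ρ_J²)) = 2/(1+0.111964); ω* = 2/1.111964 = 1.79862.
ρ(B_{ω*}) = ω*−1 = 0.79862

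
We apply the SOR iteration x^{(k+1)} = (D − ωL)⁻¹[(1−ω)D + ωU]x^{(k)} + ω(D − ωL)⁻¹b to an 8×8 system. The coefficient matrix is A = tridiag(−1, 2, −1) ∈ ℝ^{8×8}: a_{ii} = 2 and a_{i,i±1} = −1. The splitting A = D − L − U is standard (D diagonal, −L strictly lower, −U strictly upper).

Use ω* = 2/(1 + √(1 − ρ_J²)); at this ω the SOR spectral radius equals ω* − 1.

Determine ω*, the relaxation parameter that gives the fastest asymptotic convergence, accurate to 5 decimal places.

ω* = 1.49029

½·tridiag(1,0,1) at n=8: λ_k = cos(kπ/9); max |λ| at k=1 ⇒ ρ_J = cos(π/9) ≈ 0.93969.
√(1 − cos²(π/9)) = sin(π/9) ≈ 0.342020.
ω* = 2/(1+0.342020) = 1.49029
and ρ(B_{ω*}) = 1.49029 − 1 = 0.49029.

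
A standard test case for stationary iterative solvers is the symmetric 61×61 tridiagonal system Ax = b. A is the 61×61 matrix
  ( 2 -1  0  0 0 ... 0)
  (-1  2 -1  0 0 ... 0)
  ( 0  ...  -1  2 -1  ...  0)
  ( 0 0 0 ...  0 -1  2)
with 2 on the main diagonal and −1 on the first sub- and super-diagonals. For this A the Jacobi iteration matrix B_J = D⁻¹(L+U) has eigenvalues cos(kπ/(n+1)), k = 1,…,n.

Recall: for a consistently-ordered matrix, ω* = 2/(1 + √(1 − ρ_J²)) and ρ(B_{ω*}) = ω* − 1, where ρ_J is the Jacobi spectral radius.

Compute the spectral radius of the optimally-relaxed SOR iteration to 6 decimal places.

n=61: λ(B_J) = 1 − λ(A)/2 = cos(kπ/62); k=1 gives ρ_J = 0.998717.
√(1−ρ_J²) = |sin(π/62)| = 0.0506492
[ω*] 2 ÷ (1 + 0.0506492) = 2 ÷ 1.0506492 = 1.903585.
ρ_SOR = ω* − 1 ≈ 0.903585.

ρ_SOR = 0.903585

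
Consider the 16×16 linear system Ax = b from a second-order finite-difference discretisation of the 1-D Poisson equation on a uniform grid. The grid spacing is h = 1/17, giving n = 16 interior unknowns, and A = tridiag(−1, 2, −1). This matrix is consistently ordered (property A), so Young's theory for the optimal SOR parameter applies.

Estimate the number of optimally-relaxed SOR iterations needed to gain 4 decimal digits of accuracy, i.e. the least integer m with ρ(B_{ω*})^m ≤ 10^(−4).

n=16: λ(B_J) = 1 − λ(A)/2 = cos(kπ/17); k=1 gives ρ_J = 0.9829731.
√(1 − cos²(π/17)) = sin(π/17) ≈ 0.1837495.
Young: ω* = 2/(1+√(1−ρ_J²)) = 2/(1+0.1837495) = 2/1.1837495 = 1.6895466.
Hence ρ(B_{ω*}) = 1.6895466 − 1 = 0.6895466.
For 4 digits: m = 4·ln10 / (−ln 0.6895466) = 9.21034/0.371721 = 24.778; round up → m = 25.

m = 25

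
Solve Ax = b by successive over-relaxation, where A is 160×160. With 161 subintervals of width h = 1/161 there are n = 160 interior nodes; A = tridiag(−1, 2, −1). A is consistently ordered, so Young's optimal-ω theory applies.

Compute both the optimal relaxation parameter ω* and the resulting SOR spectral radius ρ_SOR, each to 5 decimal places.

With n=160, ρ(Jacobi) = cos(π/161) = 0.99981.
√(1 − cos²(π/161)) = sin(π/161) ≈ 0.019512.
Then 2/(1+√(1−ρ_J²)) = 2/(1+0.019512); ω* = 2/1.019512 = 1.96172.
ρ_SOR = ω* − 1 ≈ 0.96172.

ω* = 1.96172, ρ_SOR = 0.96172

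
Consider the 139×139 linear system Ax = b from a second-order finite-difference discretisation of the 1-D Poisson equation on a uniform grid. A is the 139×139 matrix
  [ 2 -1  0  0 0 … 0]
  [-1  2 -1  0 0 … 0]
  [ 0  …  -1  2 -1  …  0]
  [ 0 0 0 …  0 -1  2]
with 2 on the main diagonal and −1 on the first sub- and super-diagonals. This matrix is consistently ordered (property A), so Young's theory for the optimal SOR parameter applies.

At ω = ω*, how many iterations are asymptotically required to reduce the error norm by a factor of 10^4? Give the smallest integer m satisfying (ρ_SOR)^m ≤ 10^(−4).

m = 206

spectrum of D⁻¹(L+U) = {cos(kπ/140) : 1≤k≤139}; ρ_J = cos(π/140) = 0.9997482.
√(1 − cos²(π/140)) = sin(π/140) ≈ 0.0224381.
ω* = 2/(1 + 0.0224381) = 2/1.0224381 = 1.9561086.
[ρ_SOR] ω* − 1 = 0.9561086.
ρ_SOR^m ≤ 10^(−4) ⇔ m ≥ 4·ln10/(−ln 0.9561086) = 9.21034/0.0448838 = 205.204; m = ⌈205.204⌉ = 206.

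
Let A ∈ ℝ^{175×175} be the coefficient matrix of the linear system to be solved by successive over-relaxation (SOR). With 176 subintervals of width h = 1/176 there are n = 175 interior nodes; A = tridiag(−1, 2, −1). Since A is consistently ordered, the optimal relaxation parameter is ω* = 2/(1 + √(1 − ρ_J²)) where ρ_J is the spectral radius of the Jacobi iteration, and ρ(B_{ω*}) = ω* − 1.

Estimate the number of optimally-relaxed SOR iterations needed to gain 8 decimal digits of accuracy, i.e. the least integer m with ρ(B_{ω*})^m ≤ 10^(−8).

B_J for the 175×175 system has eigenvalues cos(kπ/176); ρ_J = cos(π/176) = 0.9998407.
√(1−ρ_J²) simplifies to sin(π/176) = 0.0178490.
ω* = 2/(1 + 0.0178490) = 2/1.0178490 = 1.9649280.
[ρ_SOR] ω* − 1 = 0.9649280.
ρ_SOR^m ≤ 10^(−8) ⇔ m ≥ 8·ln10/(−ln 0.9649280) = 18.4207/0.0357018 = 515.960; m = ⌈515.960⌉ = 516.

m = 516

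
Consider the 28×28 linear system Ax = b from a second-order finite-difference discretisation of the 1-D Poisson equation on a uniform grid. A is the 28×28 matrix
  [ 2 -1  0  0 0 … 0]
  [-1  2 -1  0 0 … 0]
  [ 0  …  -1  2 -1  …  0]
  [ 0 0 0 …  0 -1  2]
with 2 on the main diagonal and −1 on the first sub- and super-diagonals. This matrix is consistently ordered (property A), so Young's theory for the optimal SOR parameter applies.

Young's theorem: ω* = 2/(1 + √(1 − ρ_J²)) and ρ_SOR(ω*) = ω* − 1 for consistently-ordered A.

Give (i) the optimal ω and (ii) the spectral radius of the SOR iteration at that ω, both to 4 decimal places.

n=28: λ(B_J) = 1 − λ(A)/2 = cos(kπ/29); k=1 gives ρ_J = 0.9941.
√(1−ρ_J²) simplifies to sin(π/29) = 0.10812.
Young: ω* = 2/(1+√(1−ρ_J²)) = 2/(1+0.10812) = 2/1.10812 = 1.8049.
ρ_SOR = ω* − 1 = 1.8049 − 1 = 0.8049.

ω* = 1.8049, ρ_SOR = 0.8049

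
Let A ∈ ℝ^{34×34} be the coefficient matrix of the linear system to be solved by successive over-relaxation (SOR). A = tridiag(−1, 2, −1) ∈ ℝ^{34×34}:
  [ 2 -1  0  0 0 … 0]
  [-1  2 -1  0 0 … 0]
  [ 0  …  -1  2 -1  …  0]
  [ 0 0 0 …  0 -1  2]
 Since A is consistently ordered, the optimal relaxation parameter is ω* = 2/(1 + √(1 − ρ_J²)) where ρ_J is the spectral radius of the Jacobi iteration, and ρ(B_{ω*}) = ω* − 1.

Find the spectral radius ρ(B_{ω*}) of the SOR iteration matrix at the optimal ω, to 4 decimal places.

ρ_SOR = 0.8355

B_J for the 34×34 system has eigenvalues cos(kπ/35); ρ_J = cos(π/35) = 0.9960.
root = sin(π/35) = 0.08964  (since 1−cos² = sin²).
Then 2/(1+√(1−ρ_J²)) = 2/(1+0.08964); ω* = 2/1.08964 = 1.8355.
ρ(B_{ω*}) = ω*−1 = 0.8355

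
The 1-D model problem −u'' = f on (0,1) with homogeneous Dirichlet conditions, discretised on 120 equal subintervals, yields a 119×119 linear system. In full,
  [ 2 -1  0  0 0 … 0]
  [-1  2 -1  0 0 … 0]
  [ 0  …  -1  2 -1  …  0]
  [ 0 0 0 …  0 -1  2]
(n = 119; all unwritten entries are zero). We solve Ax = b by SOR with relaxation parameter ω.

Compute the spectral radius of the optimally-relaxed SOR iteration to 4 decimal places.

n=119: λ(B_J) = 1 − λ(A)/2 = cos(kπ/120); k=1 gives ρ_J = 0.9997.
1 − cos²(π/120) = sin²(π/120) ⇒ √(1−ρ_J²) = sin(π/120) = 0.02618.
ω* = 2/(1 + 0.02618) = 2/1.02618 = 1.9490.
At ω = 1.9490 every |λ(B_ω)| = ω−1, so ρ_SOR = 0.9490.

ρ_SOR = 0.9490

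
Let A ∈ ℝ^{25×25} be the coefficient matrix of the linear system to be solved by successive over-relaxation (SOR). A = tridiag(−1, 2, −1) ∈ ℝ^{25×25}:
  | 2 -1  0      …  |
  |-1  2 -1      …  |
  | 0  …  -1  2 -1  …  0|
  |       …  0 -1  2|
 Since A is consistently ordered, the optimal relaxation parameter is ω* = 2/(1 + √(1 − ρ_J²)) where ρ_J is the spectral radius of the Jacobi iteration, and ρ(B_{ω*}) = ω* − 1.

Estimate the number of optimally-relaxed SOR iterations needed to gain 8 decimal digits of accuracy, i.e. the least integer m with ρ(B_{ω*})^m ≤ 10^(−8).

m = 77

ρ_J = max_k |cos(kπ/26)| = cos(π/26) = 0.9927089
√(1 − cos²(π/26)) = sin(π/26) ≈ 0.1205367.
[ω*] 2 ÷ (1 + 0.1205367) = 2 ÷ 1.1205367 = 1.7848590.
Hence ρ(B_{ω*}) = 1.7848590 − 1 = 0.7848590.
ρ_SOR^m ≤ 10^(−8) ⇔ m ≥ 8·ln10/(−ln 0.7848590) = 18.4207/0.242251 = 76.040; m = ⌈76.040⌉ = 77.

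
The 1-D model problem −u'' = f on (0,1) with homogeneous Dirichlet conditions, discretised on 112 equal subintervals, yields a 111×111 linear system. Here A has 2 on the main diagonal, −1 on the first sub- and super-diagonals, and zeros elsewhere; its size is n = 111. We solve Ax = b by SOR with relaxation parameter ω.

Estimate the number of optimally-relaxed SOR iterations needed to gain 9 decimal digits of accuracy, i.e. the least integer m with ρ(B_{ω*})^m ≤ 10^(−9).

½·tridiag(1,0,1) at n=111: λ_k = cos(kπ/112); max |λ| at k=1 ⇒ ρ_J = cos(π/112) ≈ 0.9996066.
√(1 − cos²(π/112)) = sin(π/112) ≈ 0.0280463.
[ω*] 2 ÷ (1 + 0.0280463) = 2 ÷ 1.0280463 = 1.9454377.
ρ(B_{ω*}) = ω*−1 = 0.9454377
For 9 digits: m = 9·ln10 / (−ln 0.9454377) = 20.7233/0.0561073 = 369.351; round up → m = 370.

m = 370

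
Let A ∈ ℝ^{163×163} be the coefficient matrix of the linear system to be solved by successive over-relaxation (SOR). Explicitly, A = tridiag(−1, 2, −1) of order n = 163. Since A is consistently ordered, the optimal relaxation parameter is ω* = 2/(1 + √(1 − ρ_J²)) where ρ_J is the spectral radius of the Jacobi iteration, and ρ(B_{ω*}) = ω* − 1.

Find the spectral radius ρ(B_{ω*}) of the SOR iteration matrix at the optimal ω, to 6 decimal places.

ρ_SOR = 0.962410

B_J for the 163×163 system has eigenvalues cos(kπ/164); ρ_J = cos(π/164) = 0.999817.
1 − cos²(π/164) = sin²(π/164) ⇒ √(1−ρ_J²) = sin(π/164) = 0.0191549.
Then 2/(1+√(1−ρ_J²)) = 2/(1+0.0191549); ω* = 2/1.0191549 = 1.962410.
ρ(B_{ω*}) = ω*−1 = 0.962410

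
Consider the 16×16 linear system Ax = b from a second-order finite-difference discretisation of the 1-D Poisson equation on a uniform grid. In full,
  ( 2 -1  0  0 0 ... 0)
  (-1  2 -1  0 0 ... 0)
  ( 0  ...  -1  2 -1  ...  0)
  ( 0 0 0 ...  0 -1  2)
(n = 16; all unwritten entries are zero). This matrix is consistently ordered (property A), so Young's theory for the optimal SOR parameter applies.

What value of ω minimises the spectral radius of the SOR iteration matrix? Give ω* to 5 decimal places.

ω* = 1.68955

ρ_J = max_k |cos(kπ/17)| = cos(π/17) = 0.98297
√(1−ρ_J²) = |sin(π/17)| = 0.183750
ω* = 2/(1+0.183750) = 1.68955
[ρ_SOR] ω* − 1 = 0.68955.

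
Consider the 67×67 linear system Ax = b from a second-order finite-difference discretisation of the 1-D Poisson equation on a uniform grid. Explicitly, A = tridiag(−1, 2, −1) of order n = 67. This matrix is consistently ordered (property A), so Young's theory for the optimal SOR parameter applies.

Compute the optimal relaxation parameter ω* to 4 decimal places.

ω* = 1.9117

ρ_J = max_k |cos(kπ/68)| = cos(π/68) = 0.9989
√(1 − cos²(π/68)) = sin(π/68) ≈ 0.04618.
ω* = 2/(1 + 0.04618) = 2/1.04618 = 1.9117.
ρ_SOR = ω* − 1 ≈ 0.9117.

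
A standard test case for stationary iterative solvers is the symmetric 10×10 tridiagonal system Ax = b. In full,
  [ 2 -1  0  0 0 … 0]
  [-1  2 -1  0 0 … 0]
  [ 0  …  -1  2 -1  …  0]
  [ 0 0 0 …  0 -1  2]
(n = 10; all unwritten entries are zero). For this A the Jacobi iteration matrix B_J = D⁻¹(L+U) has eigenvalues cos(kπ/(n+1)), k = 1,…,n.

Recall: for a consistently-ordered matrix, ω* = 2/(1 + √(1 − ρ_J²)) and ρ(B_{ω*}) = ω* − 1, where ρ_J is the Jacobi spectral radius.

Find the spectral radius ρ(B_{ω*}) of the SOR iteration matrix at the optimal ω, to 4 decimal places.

ρ_SOR = 0.5604

[ρ_J] n=10: ρ(B_J) = cos(π/(n+1)) = cos(π/11) = 0.9595.
√(1−ρ_J²) simplifies to sin(π/11) = 0.28173.
Then 2/(1+√(1−ρ_J²)) = 2/(1+0.28173); ω* = 2/1.28173 = 1.5604.
and ρ(B_{ω*}) = 1.5604 − 1 = 0.5604.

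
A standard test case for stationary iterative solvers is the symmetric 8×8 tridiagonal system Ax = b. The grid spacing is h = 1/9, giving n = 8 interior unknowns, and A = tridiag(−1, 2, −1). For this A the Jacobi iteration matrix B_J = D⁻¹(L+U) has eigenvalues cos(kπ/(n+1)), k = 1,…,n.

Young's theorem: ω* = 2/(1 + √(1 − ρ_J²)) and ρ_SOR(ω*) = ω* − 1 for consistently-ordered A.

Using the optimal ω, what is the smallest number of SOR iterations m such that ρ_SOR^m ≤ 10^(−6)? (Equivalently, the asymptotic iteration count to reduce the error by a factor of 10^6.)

m = 20

½·tridiag(1,0,1) at n=8: λ_k = cos(kπ/9); max |λ| at k=1 ⇒ ρ_J = cos(π/9) ≈ 0.9396926.
√(1−ρ_J²) simplifies to sin(π/9) = 0.3420201.
[ω*] 2 ÷ (1 + 0.3420201) = 2 ÷ 1.3420201 = 1.4902906.
and ρ(B_{ω*}) = 1.4902906 − 1 = 0.4902906.
6·ln10 = 13.8155; −ln(0.4902906) = 0.712757; m = ⌈13.8155/0.712757⌉ = ⌈19.383⌉ = 20.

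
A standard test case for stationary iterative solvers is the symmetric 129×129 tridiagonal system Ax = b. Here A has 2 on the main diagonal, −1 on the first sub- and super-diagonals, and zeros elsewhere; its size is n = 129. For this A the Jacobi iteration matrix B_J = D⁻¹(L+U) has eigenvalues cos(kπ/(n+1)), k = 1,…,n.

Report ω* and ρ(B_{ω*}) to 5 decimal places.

With n=129, ρ(Jacobi) = cos(π/130) = 0.99971.
√(1−ρ_J²) simplifies to sin(π/130) = 0.024164.
So ω* = 2/1.024164 = 1.95281 (Young).
and ρ(B_{ω*}) = 1.95281 − 1 = 0.95281.

ω* = 1.95281, ρ_SOR = 0.95281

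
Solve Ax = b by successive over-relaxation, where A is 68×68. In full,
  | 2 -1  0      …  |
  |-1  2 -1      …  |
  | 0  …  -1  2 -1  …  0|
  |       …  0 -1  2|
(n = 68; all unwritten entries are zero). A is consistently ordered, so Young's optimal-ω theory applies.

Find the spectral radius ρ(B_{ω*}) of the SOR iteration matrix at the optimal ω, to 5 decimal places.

ρ_J = max_k |cos(kπ/69)| = cos(π/69) = 0.99896
√(1−ρ_J²) simplifies to sin(π/69) = 0.045515.
ω* = 2/(1 + 0.045515) = 2/1.045515 = 1.91293.
[ρ_SOR] ω* − 1 = 0.91293.

ρ_SOR = 0.91293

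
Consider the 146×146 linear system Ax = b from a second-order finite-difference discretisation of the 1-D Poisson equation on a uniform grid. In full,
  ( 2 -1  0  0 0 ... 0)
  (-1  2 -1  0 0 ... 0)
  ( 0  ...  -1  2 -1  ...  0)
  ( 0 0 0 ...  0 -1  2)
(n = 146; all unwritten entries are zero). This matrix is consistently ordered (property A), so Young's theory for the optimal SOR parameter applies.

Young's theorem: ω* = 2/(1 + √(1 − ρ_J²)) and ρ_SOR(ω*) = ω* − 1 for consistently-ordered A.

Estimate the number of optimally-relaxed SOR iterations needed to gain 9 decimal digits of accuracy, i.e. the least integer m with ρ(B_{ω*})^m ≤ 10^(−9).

m = 485

n=146: λ(B_J) = 1 − λ(A)/2 = cos(kπ/147); k=1 gives ρ_J = 0.9997716.
√(1−ρ_J²) = |sin(π/147)| = 0.0213698
ω* = 2 / (1 + 0.0213698) = 2 / 1.0213698 ≈ 1.9581546.
ρ_SOR = ω* − 1 = 1.9581546 − 1 = 0.9581546.
9·ln10 = 20.7233; −ln(0.9581546) = 0.0427461; m = ⌈20.7233/0.0427461⌉ = ⌈484.800⌉ = 485.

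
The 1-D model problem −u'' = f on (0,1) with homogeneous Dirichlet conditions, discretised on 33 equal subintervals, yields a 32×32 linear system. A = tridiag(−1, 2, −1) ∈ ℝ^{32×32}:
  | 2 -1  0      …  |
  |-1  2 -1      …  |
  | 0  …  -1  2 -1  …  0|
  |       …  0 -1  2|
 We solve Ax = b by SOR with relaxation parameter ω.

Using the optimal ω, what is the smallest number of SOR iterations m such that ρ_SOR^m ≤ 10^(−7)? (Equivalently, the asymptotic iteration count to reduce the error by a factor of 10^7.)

n=32: λ(B_J) = 1 − λ(A)/2 = cos(kπ/33); k=1 gives ρ_J = 0.9954719.
√(1−ρ_J²) = |sin(π/33)| = 0.0950560
Then 2/(1+√(1−ρ_J²)) = 2/(1+0.0950560); ω* = 2/1.0950560 = 1.8263906.
[ρ_SOR] ω* − 1 = 0.8263906.
ρ_SOR^m ≤ 10^(−7) ⇔ m ≥ 7·ln10/(−ln 0.8263906) = 16.1181/0.190688 = 84.526; m = ⌈84.526⌉ = 85.

m = 85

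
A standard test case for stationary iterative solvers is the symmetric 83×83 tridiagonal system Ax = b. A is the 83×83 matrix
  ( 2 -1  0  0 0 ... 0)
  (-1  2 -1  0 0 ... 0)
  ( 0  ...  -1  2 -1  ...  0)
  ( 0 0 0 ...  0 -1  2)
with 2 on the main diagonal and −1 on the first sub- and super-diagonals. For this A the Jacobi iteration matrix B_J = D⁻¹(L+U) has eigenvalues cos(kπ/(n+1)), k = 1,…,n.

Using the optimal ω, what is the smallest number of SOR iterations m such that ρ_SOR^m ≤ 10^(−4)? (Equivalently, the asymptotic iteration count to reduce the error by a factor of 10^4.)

m = 124

n=83: λ(B_J) = 1 − λ(A)/2 = cos(kπ/84); k=1 gives ρ_J = 0.9993007.
√(1−ρ_J²) = |sin(π/84)| = 0.0373912
ω* = 2 / (1 + 0.0373912) = 2 / 1.0373912 ≈ 1.9279130.
ρ_SOR = ω* − 1 = 1.9279130 − 1 = 0.9279130.
For 4 digits: m = 4·ln10 / (−ln 0.9279130) = 9.21034/0.0748173 = 123.104; round up → m = 124.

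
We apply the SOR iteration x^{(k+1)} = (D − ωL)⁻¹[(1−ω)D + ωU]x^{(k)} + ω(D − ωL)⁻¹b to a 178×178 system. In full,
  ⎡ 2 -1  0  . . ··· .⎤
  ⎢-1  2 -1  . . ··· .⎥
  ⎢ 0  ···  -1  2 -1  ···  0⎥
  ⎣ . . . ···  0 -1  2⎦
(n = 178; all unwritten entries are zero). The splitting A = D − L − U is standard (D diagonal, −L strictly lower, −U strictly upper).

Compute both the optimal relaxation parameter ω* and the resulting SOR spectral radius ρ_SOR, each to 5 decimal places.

ω* = 1.96551, ρ_SOR = 0.96551

With n=178, ρ(Jacobi) = cos(π/179) = 0.99985.
√(1−ρ_J²) simplifies to sin(π/179) = 0.017550.
ω* = 2 / (1 + 0.017550) = 2 / 1.017550 ≈ 1.96551.
and ρ(B_{ω*}) = 1.96551 − 1 = 0.96551.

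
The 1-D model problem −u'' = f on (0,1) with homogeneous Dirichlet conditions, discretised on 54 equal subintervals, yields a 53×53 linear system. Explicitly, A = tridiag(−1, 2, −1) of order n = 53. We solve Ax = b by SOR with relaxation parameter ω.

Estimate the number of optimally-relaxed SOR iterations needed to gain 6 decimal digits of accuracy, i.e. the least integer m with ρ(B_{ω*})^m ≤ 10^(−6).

spectrum of D⁻¹(L+U) = {cos(kπ/54) : 1≤k≤53}; ρ_J = cos(π/54) = 0.9983082.
root = sin(π/54) = 0.0581448  (since 1−cos² = sin²).
[ω*] 2 ÷ (1 + 0.0581448) = 2 ÷ 1.0581448 = 1.8901005.
and ρ(B_{ω*}) = 1.8901005 − 1 = 0.8901005.
(0.8901005)^m ≤ 10^{−6}  ⇒  m·ln(0.8901005) ≤ −6·ln10  ⇒  m ≥ 118.668  ⇒  m = 119

m = 119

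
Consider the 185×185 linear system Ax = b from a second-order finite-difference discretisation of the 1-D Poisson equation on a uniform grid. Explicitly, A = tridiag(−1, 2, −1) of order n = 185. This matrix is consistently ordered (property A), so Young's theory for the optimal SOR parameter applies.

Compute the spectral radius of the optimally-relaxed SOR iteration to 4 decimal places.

B_J for the 185×185 system has eigenvalues cos(kπ/186); ρ_J = cos(π/186) = 0.9999.
√(1 − cos²(π/186)) = sin(π/186) ≈ 0.01689.
So ω* = 2/1.01689 = 1.9668 (Young).
and ρ(B_{ω*}) = 1.9668 − 1 = 0.9668.

ρ_SOR = 0.9668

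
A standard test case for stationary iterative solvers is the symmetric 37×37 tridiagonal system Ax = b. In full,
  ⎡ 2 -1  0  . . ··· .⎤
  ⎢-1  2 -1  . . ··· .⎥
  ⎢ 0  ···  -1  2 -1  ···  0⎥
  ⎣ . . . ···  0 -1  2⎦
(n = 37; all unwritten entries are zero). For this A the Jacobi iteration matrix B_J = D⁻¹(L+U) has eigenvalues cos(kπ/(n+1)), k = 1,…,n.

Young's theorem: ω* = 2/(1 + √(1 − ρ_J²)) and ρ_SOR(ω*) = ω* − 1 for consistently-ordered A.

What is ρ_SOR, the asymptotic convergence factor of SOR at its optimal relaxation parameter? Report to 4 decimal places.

ρ_SOR = 0.8474

[ρ_J] n=37: ρ(B_J) = cos(π/(n+1)) = cos(π/38) = 0.9966.
√(1−ρ_J²) = |sin(π/38)| = 0.08258
Young: ω* = 2/(1+√(1−ρ_J²)) = 2/(1+0.08258) = 2/1.08258 = 1.8474.
ρ(B_{ω*}) = ω*−1 = 0.8474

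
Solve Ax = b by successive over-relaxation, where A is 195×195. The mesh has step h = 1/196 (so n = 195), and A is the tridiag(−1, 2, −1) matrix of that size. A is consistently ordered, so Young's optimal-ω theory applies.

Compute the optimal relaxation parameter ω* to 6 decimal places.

½·tridiag(1,0,1) at n=195: λ_k = cos(kπ/196); max |λ| at k=1 ⇒ ρ_J = cos(π/196) ≈ 0.999872.
√(1 − cos²(π/196)) = sin(π/196) ≈ 0.0160278.
ω* = 2/(1+0.0160278) = 1.968450
and ρ(B_{ω*}) = 1.968450 − 1 = 0.968450.

ω* = 1.968450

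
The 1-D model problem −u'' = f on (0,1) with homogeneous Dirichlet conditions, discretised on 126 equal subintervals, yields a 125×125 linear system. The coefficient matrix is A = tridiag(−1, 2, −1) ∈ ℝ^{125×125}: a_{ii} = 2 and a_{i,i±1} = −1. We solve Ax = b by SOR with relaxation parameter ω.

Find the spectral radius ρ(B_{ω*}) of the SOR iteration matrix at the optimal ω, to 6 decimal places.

ρ_J = max_k |cos(kπ/126)| = cos(π/126) = 0.999689
√(1 − cos²(π/126)) = sin(π/126) ≈ 0.0249307.
Then 2/(1+√(1−ρ_J²)) = 2/(1+0.0249307); ω* = 2/1.0249307 = 1.951351.
and ρ(B_{ω*}) = 1.951351 − 1 = 0.951351.

ρ_SOR = 0.951351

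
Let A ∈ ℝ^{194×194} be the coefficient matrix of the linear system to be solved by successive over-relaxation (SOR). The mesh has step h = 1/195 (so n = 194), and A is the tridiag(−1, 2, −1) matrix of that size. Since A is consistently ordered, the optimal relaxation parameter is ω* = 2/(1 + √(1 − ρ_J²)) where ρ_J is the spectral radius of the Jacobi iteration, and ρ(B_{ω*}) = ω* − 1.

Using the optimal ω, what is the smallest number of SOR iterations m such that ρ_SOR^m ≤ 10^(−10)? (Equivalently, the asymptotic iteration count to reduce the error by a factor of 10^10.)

[ρ_J] n=194: ρ(B_J) = cos(π/(n+1)) = cos(π/195) = 0.9998702.
root = sin(π/195) = 0.0161100  (since 1−cos² = sin²).
ω* = 2/(1 + 0.0161100) = 2/1.0161100 = 1.9682908.
and ρ(B_{ω*}) = 1.9682908 − 1 = 0.9682908.
Need (0.9682908)^m ≤ 10^(−10): m ≥ 10·ln10/|ln 0.9682908| = 23.0259/0.0322228 = 714.584 ⇒ m = 715.

m = 715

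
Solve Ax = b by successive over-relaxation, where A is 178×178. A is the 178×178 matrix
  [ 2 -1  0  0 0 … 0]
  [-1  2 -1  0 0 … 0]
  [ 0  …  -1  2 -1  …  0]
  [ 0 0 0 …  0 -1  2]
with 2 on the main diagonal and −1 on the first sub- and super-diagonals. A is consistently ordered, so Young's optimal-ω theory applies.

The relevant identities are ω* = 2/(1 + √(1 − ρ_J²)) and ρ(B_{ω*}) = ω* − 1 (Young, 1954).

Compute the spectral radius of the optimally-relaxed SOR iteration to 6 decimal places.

ρ_SOR = 0.965506

B_J for the 178×178 system has eigenvalues cos(kπ/179); ρ_J = cos(π/179) = 0.999846.
√(1−ρ_J²) simplifies to sin(π/179) = 0.0175499.
So ω* = 2/1.0175499 = 1.965506 (Young).
ρ_SOR = ω* − 1 = 1.965506 − 1 = 0.965506.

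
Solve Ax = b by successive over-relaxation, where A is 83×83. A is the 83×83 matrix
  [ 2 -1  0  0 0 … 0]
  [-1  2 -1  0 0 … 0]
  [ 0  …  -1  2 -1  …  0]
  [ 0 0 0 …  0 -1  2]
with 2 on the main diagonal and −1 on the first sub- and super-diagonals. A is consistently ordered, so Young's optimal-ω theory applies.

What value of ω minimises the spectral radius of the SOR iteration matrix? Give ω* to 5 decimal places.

ω* = 1.92791

ρ_J = max_k |cos(kπ/84)| = cos(π/84) = 0.99930
√(1−ρ_J²) simplifies to sin(π/84) = 0.037391.
ω* = 2 / (1 + 0.037391) = 2 / 1.037391 ≈ 1.92791.
and ρ(B_{ω*}) = 1.92791 − 1 = 0.92791.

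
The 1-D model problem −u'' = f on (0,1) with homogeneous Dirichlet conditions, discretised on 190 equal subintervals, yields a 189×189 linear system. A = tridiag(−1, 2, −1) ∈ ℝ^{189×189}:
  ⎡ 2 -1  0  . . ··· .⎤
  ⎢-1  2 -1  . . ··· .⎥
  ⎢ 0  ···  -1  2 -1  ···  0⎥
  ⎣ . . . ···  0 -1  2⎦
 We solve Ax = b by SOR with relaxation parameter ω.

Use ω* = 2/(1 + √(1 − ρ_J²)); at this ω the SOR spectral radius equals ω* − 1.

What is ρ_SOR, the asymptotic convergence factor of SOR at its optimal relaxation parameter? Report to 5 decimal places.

½·tridiag(1,0,1) at n=189: λ_k = cos(kπ/190); max |λ| at k=1 ⇒ ρ_J = cos(π/190) ≈ 0.99986.
√(1−ρ_J²) simplifies to sin(π/190) = 0.016534.
Young: ω* = 2/(1+√(1−ρ_J²)) = 2/(1+0.016534) = 2/1.016534 = 1.96747.
ρ(B_{ω*}) = ω*−1 = 0.96747

ρ_SOR = 0.96747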